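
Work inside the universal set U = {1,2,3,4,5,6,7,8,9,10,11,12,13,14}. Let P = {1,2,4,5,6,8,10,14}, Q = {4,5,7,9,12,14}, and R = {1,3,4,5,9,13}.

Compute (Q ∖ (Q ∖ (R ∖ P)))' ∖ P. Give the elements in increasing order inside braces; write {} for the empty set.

{3,7,11,12,13}

R ∖ P = {3,9,13}
Q ∖ (R ∖ P) = {4,5,7,12,14}
Q ∖ (Q ∖ (R ∖ P)) = {9}
(Q ∖ (Q ∖ (R ∖ P)))' = {1,2,3,4,5,6,7,8,10,11,12,13,14}
(Q ∖ (Q ∖ (R ∖ P)))' ∖ P = {3,7,11,12,13}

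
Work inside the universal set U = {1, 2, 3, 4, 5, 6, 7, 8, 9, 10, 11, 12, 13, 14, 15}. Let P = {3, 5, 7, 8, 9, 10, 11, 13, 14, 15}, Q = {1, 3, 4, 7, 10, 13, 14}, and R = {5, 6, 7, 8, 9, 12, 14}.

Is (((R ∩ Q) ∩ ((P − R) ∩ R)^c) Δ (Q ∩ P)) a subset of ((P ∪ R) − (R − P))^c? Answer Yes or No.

R ∩ Q = {7, 14}
P − R = {3, 10, 11, 13, 15}
(P − R) ∩ R = {}
((P − R) ∩ R)^c = {1, 2, 3, 4, 5, 6, 7, 8, 9, 10, 11, 12, 13, 14, 15}
(R ∩ Q) ∩ ((P − R) ∩ R)^c = {7, 14}
Q ∩ P = {3, 7, 10, 13, 14}
((R ∩ Q) ∩ ((P − R) ∩ R)^c) Δ (Q ∩ P) = {3, 10, 13}
P ∪ R = {3, 5, 6, 7, 8, 9, 10, 11, 12, 13, 14, 15}
R − P = {6, 12}
(P ∪ R) − (R − P) = {3, 5, 7, 8, 9, 10, 11, 13, 14, 15}
((P ∪ R) − (R − P))^c = {1, 2, 4, 6, 12}
3 ∈ ((R ∩ Q) ∩ ((P − R) ∩ R)^c) Δ (Q ∩ P) but 3 ∉ ((P ∪ R) − (R − P))^c, so the inclusion fails.

No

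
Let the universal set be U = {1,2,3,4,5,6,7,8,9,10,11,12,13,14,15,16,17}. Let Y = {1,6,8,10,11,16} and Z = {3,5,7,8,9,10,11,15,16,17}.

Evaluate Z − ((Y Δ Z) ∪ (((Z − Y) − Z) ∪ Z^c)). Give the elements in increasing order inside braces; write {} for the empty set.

{8,10,11,16}

Y Δ Z = {1,3,5,6,7,9,15,17}
Z − Y = {3,5,7,9,15,17}
(Z − Y) − Z = {}
Z^c = {1,2,4,6,12,13,14}
((Z − Y) − Z) ∪ Z^c = {1,2,4,6,12,13,14}
(Y Δ Z) ∪ (((Z − Y) − Z) ∪ Z^c) = {1,2,3,4,5,6,7,9,12,13,14,15,17}
Z − ((Y Δ Z) ∪ (((Z − Y) − Z) ∪ Z^c)) = {8,10,11,16}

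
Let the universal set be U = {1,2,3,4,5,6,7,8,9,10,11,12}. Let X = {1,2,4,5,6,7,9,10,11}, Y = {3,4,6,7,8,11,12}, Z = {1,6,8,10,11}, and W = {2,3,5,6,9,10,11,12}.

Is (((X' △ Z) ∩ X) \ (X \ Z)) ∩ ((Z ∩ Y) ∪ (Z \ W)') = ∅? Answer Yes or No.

No

X' = {3,8,12}
X' △ Z = {1,3,6,10,11,12}
(X' △ Z) ∩ X = {1,6,10,11}
X \ Z = {2,4,5,7,9}
((X' △ Z) ∩ X) \ (X \ Z) = {1,6,10,11}
Z ∩ Y = {6,8,11}
Z \ W = {1,8}
(Z \ W)' = {2,3,4,5,6,7,9,10,11,12}
(Z ∩ Y) ∪ (Z \ W)' = {2,3,4,5,6,7,8,9,10,11,12}
6 lies in both, so they are not disjoint.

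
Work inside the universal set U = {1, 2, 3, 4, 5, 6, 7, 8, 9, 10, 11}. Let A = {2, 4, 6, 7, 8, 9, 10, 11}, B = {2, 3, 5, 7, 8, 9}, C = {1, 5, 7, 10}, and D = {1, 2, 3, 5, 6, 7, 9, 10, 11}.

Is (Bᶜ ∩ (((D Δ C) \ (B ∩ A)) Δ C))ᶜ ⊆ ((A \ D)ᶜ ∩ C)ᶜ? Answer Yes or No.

Bᶜ = {1, 4, 6, 10, 11}
D Δ C = {2, 3, 6, 9, 11}
B ∩ A = {2, 7, 8, 9}
(D Δ C) \ (B ∩ A) = {3, 6, 11}
((D Δ C) \ (B ∩ A)) Δ C = {1, 3, 5, 6, 7, 10, 11}
Bᶜ ∩ (((D Δ C) \ (B ∩ A)) Δ C) = {1, 6, 10, 11}
(Bᶜ ∩ (((D Δ C) \ (B ∩ A)) Δ C))ᶜ = {2, 3, 4, 5, 7, 8, 9}
A \ D = {4, 8}
(A \ D)ᶜ = {1, 2, 3, 5, 6, 7, 9, 10, 11}
(A \ D)ᶜ ∩ C = {1, 5, 7, 10}
((A \ D)ᶜ ∩ C)ᶜ = {2, 3, 4, 6, 8, 9, 11}
5 ∈ (Bᶜ ∩ (((D Δ C) \ (B ∩ A)) Δ C))ᶜ but 5 ∉ ((A \ D)ᶜ ∩ C)ᶜ, so the inclusion fails.

No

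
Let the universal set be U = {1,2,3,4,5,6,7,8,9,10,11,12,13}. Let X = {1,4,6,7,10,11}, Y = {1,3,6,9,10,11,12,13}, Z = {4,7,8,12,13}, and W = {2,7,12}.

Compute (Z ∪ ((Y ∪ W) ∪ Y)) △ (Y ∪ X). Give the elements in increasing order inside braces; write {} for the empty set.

Y ∪ W = {1,2,3,6,7,9,10,11,12,13}
(Y ∪ W) ∪ Y = {1,2,3,6,7,9,10,11,12,13}
Z ∪ ((Y ∪ W) ∪ Y) = {1,2,3,4,6,7,8,9,10,11,12,13}
Y ∪ X = {1,3,4,6,7,9,10,11,12,13}
(Z ∪ ((Y ∪ W) ∪ Y)) △ (Y ∪ X) = {2,8}

{2,8}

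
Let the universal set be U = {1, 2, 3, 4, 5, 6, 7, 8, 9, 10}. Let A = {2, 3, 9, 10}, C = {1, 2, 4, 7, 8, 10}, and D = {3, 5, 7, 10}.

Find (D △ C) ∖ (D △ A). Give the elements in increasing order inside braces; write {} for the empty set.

{1, 3, 4, 8}

D △ C = {1, 2, 3, 4, 5, 8}
D △ A = {2, 5, 7, 9}
(D △ C) ∖ (D △ A) = {1, 3, 4, 8}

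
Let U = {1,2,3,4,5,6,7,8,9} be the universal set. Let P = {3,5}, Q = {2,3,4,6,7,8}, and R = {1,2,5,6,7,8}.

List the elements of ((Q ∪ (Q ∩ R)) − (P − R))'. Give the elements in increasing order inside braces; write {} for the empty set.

{1,3,5,9}

Q ∩ R = {2,6,7,8}
Q ∪ (Q ∩ R) = {2,3,4,6,7,8}
P − R = {3}
(Q ∪ (Q ∩ R)) − (P − R) = {2,4,6,7,8}
((Q ∪ (Q ∩ R)) − (P − R))' = {1,3,5,9}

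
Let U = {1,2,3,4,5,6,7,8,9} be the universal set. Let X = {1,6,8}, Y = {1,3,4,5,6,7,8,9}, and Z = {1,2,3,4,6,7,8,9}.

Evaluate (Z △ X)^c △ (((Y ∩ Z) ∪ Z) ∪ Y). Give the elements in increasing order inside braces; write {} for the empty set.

{2,3,4,7,9}

Z △ X = {2,3,4,7,9}
(Z △ X)^c = {1,5,6,8}
Y ∩ Z = {1,3,4,6,7,8,9}
(Y ∩ Z) ∪ Z = {1,2,3,4,6,7,8,9}
((Y ∩ Z) ∪ Z) ∪ Y = {1,2,3,4,5,6,7,8,9}
(Z △ X)^c △ (((Y ∩ Z) ∪ Z) ∪ Y) = {2,3,4,7,9}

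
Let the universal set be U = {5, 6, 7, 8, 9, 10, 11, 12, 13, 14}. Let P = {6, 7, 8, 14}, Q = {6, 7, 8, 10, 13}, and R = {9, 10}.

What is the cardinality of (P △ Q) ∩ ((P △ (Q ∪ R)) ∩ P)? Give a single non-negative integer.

1

P △ Q = {10, 13, 14}
Q ∪ R = {6, 7, 8, 9, 10, 13}
P △ (Q ∪ R) = {9, 10, 13, 14}
(P △ (Q ∪ R)) ∩ P = {14}
(P △ Q) ∩ ((P △ (Q ∪ R)) ∩ P) = {14}
|(P △ Q) ∩ ((P △ (Q ∪ R)) ∩ P)| = 1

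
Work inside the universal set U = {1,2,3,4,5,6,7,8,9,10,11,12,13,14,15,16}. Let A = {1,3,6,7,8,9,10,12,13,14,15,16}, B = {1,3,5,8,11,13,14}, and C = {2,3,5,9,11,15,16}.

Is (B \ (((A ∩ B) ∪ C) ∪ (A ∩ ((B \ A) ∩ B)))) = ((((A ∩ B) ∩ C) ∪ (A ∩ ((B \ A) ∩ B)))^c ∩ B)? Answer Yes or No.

A ∩ B = {1,3,8,13,14}
(A ∩ B) ∪ C = {1,2,3,5,8,9,11,13,14,15,16}
B \ A = {5,11}
(B \ A) ∩ B = {5,11}
A ∩ ((B \ A) ∩ B) = {}
((A ∩ B) ∪ C) ∪ (A ∩ ((B \ A) ∩ B)) = {1,2,3,5,8,9,11,13,14,15,16}
B \ (((A ∩ B) ∪ C) ∪ (A ∩ ((B \ A) ∩ B))) = {}
(A ∩ B) ∩ C = {3}
((A ∩ B) ∩ C) ∪ (A ∩ ((B \ A) ∩ B)) = {3}
(((A ∩ B) ∩ C) ∪ (A ∩ ((B \ A) ∩ B)))^c = {1,2,4,5,6,7,8,9,10,11,12,13,14,15,16}
(((A ∩ B) ∩ C) ∪ (A ∩ ((B \ A) ∩ B)))^c ∩ B = {1,5,8,11,13,14}
1 ∈ (((A ∩ B) ∩ C) ∪ (A ∩ ((B \ A) ∩ B)))^c ∩ B but 1 ∉ B \ (((A ∩ B) ∪ C) ∪ (A ∩ ((B \ A) ∩ B))), so they differ.

No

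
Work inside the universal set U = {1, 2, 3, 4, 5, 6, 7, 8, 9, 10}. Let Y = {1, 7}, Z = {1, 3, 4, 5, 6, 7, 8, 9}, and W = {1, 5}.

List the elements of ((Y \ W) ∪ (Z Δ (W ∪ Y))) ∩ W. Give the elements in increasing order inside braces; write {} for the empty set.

Y \ W = {7}
W ∪ Y = {1, 5, 7}
Z Δ (W ∪ Y) = {3, 4, 6, 8, 9}
(Y \ W) ∪ (Z Δ (W ∪ Y)) = {3, 4, 6, 7, 8, 9}
((Y \ W) ∪ (Z Δ (W ∪ Y))) ∩ W = {}

{}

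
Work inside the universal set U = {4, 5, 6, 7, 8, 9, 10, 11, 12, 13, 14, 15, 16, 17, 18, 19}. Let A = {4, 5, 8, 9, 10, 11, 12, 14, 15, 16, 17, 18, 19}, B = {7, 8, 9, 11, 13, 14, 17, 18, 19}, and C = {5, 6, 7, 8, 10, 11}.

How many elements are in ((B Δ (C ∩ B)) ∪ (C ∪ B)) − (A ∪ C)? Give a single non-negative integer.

1

C ∩ B = {7, 8, 11}
B Δ (C ∩ B) = {9, 13, 14, 17, 18, 19}
C ∪ B = {5, 6, 7, 8, 9, 10, 11, 13, 14, 17, 18, 19}
(B Δ (C ∩ B)) ∪ (C ∪ B) = {5, 6, 7, 8, 9, 10, 11, 13, 14, 17, 18, 19}
A ∪ C = {4, 5, 6, 7, 8, 9, 10, 11, 12, 14, 15, 16, 17, 18, 19}
((B Δ (C ∩ B)) ∪ (C ∪ B)) − (A ∪ C) = {13}
|((B Δ (C ∩ B)) ∪ (C ∪ B)) − (A ∪ C)| = 1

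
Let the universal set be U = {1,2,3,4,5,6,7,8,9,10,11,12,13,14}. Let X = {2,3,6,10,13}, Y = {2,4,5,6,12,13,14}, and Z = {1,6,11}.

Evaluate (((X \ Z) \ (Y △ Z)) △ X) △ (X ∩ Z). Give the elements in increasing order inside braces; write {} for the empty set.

{2,13}

X \ Z = {2,3,10,13}
Y △ Z = {1,2,4,5,11,12,13,14}
(X \ Z) \ (Y △ Z) = {3,10}
((X \ Z) \ (Y △ Z)) △ X = {2,6,13}
X ∩ Z = {6}
(((X \ Z) \ (Y △ Z)) △ X) △ (X ∩ Z) = {2,13}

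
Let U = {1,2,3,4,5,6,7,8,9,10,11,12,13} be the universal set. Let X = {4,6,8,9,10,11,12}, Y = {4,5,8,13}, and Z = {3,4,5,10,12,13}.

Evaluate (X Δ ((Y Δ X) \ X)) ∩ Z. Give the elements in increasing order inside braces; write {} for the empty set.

Y Δ X = {5,6,9,10,11,12,13}
(Y Δ X) \ X = {5,13}
X Δ ((Y Δ X) \ X) = {4,5,6,8,9,10,11,12,13}
(X Δ ((Y Δ X) \ X)) ∩ Z = {4,5,10,12,13}

{4,5,10,12,13}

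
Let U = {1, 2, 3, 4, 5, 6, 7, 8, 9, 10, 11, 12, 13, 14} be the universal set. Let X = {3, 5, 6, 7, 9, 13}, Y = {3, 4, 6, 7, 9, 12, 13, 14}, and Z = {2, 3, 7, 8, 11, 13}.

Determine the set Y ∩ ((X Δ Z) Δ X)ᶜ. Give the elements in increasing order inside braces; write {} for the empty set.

X Δ Z = {2, 5, 6, 8, 9, 11}
(X Δ Z) Δ X = {2, 3, 7, 8, 11, 13}
((X Δ Z) Δ X)ᶜ = {1, 4, 5, 6, 9, 10, 12, 14}
Y ∩ ((X Δ Z) Δ X)ᶜ = {4, 6, 9, 12, 14}

{4, 6, 9, 12, 14}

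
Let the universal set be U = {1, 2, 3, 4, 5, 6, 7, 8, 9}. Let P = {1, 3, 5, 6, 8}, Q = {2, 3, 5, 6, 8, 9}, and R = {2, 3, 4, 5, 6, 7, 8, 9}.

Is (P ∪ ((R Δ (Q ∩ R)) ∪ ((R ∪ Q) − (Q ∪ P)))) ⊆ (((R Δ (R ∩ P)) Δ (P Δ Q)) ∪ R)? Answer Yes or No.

Q ∩ R = {2, 3, 5, 6, 8, 9}
R Δ (Q ∩ R) = {4, 7}
R ∪ Q = {2, 3, 4, 5, 6, 7, 8, 9}
Q ∪ P = {1, 2, 3, 5, 6, 8, 9}
(R ∪ Q) − (Q ∪ P) = {4, 7}
(R Δ (Q ∩ R)) ∪ ((R ∪ Q) − (Q ∪ P)) = {4, 7}
P ∪ ((R Δ (Q ∩ R)) ∪ ((R ∪ Q) − (Q ∪ P))) = {1, 3, 4, 5, 6, 7, 8}
R ∩ P = {3, 5, 6, 8}
R Δ (R ∩ P) = {2, 4, 7, 9}
P Δ Q = {1, 2, 9}
(R Δ (R ∩ P)) Δ (P Δ Q) = {1, 4, 7}
((R Δ (R ∩ P)) Δ (P Δ Q)) ∪ R = {1, 2, 3, 4, 5, 6, 7, 8, 9}
Every element of {1, 3, 4, 5, 6, 7, 8} is in {1, 2, 3, 4, 5, 6, 7, 8, 9}, so P ∪ ((R Δ (Q ∩ R)) ∪ ((R ∪ Q) − (Q ∪ P))) ⊆ ((R Δ (R ∩ P)) Δ (P Δ Q)) ∪ R.

Yes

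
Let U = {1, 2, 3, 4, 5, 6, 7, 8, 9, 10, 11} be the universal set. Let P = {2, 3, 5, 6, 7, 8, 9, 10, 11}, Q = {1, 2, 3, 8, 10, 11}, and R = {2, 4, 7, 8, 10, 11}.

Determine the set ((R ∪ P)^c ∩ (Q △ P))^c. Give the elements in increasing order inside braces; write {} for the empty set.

{2, 3, 4, 5, 6, 7, 8, 9, 10, 11}

R ∪ P = {2, 3, 4, 5, 6, 7, 8, 9, 10, 11}
(R ∪ P)^c = {1}
Q △ P = {1, 5, 6, 7, 9}
(R ∪ P)^c ∩ (Q △ P) = {1}
((R ∪ P)^c ∩ (Q △ P))^c = {2, 3, 4, 5, 6, 7, 8, 9, 10, 11}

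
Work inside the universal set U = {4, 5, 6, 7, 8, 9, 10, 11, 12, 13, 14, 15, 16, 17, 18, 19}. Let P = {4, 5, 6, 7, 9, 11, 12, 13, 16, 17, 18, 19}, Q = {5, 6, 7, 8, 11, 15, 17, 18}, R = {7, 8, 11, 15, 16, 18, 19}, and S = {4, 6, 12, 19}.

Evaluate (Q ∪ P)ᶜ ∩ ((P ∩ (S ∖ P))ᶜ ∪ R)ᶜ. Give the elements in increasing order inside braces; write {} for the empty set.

{}

Q ∪ P = {4, 5, 6, 7, 8, 9, 11, 12, 13, 15, 16, 17, 18, 19}
(Q ∪ P)ᶜ = {10, 14}
S ∖ P = {}
P ∩ (S ∖ P) = {}
(P ∩ (S ∖ P))ᶜ = {4, 5, 6, 7, 8, 9, 10, 11, 12, 13, 14, 15, 16, 17, 18, 19}
(P ∩ (S ∖ P))ᶜ ∪ R = {4, 5, 6, 7, 8, 9, 10, 11, 12, 13, 14, 15, 16, 17, 18, 19}
((P ∩ (S ∖ P))ᶜ ∪ R)ᶜ = {}
(Q ∪ P)ᶜ ∩ ((P ∩ (S ∖ P))ᶜ ∪ R)ᶜ = {}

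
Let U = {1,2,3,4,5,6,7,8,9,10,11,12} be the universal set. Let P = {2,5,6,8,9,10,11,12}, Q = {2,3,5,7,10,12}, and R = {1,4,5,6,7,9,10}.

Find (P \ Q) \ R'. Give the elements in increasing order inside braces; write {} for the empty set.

{6,9}

P \ Q = {6,8,9,11}
R' = {2,3,8,11,12}
(P \ Q) \ R' = {6,9}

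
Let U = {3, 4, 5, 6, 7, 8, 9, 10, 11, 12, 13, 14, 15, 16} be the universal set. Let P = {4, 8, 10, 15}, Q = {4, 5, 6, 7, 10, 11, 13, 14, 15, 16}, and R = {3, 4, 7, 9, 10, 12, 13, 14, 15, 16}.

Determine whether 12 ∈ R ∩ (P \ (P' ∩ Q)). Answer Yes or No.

No

12 ∉ P, so 12 ∈ P'
12 ∈ P' and 12 ∉ Q, so 12 ∉ P' ∩ Q
12 ∉ P and 12 ∉ (P' ∩ Q), so 12 ∉ P \ (P' ∩ Q)
12 ∈ R and 12 ∉ (P \ (P' ∩ Q)), so 12 ∉ R ∩ (P \ (P' ∩ Q))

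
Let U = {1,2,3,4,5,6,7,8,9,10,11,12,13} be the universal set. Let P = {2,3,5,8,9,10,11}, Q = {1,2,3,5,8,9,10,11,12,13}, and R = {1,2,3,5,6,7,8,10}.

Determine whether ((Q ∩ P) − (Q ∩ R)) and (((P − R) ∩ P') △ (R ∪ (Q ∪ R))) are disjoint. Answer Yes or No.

Q ∩ P = {2,3,5,8,9,10,11}
Q ∩ R = {1,2,3,5,8,10}
(Q ∩ P) − (Q ∩ R) = {9,11}
P − R = {9,11}
P' = {1,4,6,7,12,13}
(P − R) ∩ P' = {}
Q ∪ R = {1,2,3,5,6,7,8,9,10,11,12,13}
R ∪ (Q ∪ R) = {1,2,3,5,6,7,8,9,10,11,12,13}
((P − R) ∩ P') △ (R ∪ (Q ∪ R)) = {1,2,3,5,6,7,8,9,10,11,12,13}
9 lies in both, so they are not disjoint.

No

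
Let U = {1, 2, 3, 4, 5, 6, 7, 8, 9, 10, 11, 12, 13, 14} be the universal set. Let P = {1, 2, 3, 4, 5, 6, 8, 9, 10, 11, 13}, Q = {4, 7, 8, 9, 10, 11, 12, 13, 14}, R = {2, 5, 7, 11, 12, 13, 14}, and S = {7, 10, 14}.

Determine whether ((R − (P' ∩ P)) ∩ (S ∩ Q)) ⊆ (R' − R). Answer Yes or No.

No

P' = {7, 12, 14}
P' ∩ P = {}
R − (P' ∩ P) = {2, 5, 7, 11, 12, 13, 14}
S ∩ Q = {7, 10, 14}
(R − (P' ∩ P)) ∩ (S ∩ Q) = {7, 14}
R' = {1, 3, 4, 6, 8, 9, 10}
R' − R = {1, 3, 4, 6, 8, 9, 10}
7 ∈ (R − (P' ∩ P)) ∩ (S ∩ Q) but 7 ∉ R' − R, so the inclusion fails.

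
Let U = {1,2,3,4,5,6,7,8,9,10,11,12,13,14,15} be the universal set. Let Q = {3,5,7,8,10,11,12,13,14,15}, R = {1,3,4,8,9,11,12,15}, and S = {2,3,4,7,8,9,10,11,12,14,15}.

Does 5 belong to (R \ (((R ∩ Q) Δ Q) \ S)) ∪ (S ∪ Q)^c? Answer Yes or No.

No

5 ∉ R and 5 ∈ Q, so 5 ∉ R ∩ Q
5 ∉ (R ∩ Q) and 5 ∈ Q, so 5 ∈ (R ∩ Q) Δ Q
5 ∈ ((R ∩ Q) Δ Q) and 5 ∉ S, so 5 ∈ ((R ∩ Q) Δ Q) \ S
5 ∉ R and 5 ∈ (((R ∩ Q) Δ Q) \ S), so 5 ∉ R \ (((R ∩ Q) Δ Q) \ S)
5 ∉ S and 5 ∈ Q, so 5 ∈ S ∪ Q
5 ∉ (S ∪ Q)^c since 5 ∈ (S ∪ Q)
5 ∉ (R \ (((R ∩ Q) Δ Q) \ S)) and 5 ∉ (S ∪ Q)^c, so 5 ∉ (R \ (((R ∩ Q) Δ Q) \ S)) ∪ (S ∪ Q)^c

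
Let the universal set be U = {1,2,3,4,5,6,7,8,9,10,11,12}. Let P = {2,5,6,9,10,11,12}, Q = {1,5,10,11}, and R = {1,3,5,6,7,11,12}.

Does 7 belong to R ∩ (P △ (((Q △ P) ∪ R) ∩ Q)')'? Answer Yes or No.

7 ∉ Q and 7 ∉ P, so 7 ∉ Q △ P
7 ∉ (Q △ P) and 7 ∈ R, so 7 ∈ (Q △ P) ∪ R
7 ∈ ((Q △ P) ∪ R) and 7 ∉ Q, so 7 ∉ ((Q △ P) ∪ R) ∩ Q
7 ∈ (((Q △ P) ∪ R) ∩ Q)' since 7 ∉ (((Q △ P) ∪ R) ∩ Q)
7 ∉ P and 7 ∈ (((Q △ P) ∪ R) ∩ Q)', so 7 ∈ P △ (((Q △ P) ∪ R) ∩ Q)'
7 ∉ (P △ (((Q △ P) ∪ R) ∩ Q)')' since 7 ∈ (P △ (((Q △ P) ∪ R) ∩ Q)')
7 ∈ R and 7 ∉ (P △ (((Q △ P) ∪ R) ∩ Q)')', so 7 ∉ R ∩ (P △ (((Q △ P) ∪ R) ∩ Q)')'

No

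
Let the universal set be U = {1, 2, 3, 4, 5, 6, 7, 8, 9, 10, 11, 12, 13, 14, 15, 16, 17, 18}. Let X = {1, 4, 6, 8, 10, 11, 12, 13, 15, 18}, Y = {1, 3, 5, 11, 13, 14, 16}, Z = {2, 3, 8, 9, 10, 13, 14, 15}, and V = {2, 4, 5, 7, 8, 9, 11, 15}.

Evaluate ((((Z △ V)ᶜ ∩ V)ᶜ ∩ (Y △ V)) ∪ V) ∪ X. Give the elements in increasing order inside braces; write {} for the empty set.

{1, 2, 3, 4, 5, 6, 7, 8, 9, 10, 11, 12, 13, 14, 15, 16, 18}

Z △ V = {3, 4, 5, 7, 10, 11, 13, 14}
(Z △ V)ᶜ = {1, 2, 6, 8, 9, 12, 15, 16, 17, 18}
(Z △ V)ᶜ ∩ V = {2, 8, 9, 15}
((Z △ V)ᶜ ∩ V)ᶜ = {1, 3, 4, 5, 6, 7, 10, 11, 12, 13, 14, 16, 17, 18}
Y △ V = {1, 2, 3, 4, 7, 8, 9, 13, 14, 15, 16}
((Z △ V)ᶜ ∩ V)ᶜ ∩ (Y △ V) = {1, 3, 4, 7, 13, 14, 16}
(((Z △ V)ᶜ ∩ V)ᶜ ∩ (Y △ V)) ∪ V = {1, 2, 3, 4, 5, 7, 8, 9, 11, 13, 14, 15, 16}
((((Z △ V)ᶜ ∩ V)ᶜ ∩ (Y △ V)) ∪ V) ∪ X = {1, 2, 3, 4, 5, 6, 7, 8, 9, 10, 11, 12, 13, 14, 15, 16, 18}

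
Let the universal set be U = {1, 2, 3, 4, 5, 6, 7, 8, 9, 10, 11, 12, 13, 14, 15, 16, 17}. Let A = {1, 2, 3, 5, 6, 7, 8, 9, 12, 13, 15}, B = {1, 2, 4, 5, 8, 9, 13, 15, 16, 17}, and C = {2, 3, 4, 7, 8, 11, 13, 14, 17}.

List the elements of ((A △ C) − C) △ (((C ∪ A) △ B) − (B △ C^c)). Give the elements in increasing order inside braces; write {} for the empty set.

{1, 3, 5, 6, 7, 9, 11, 12, 14, 15, 16}

A △ C = {1, 4, 5, 6, 9, 11, 12, 14, 15, 17}
(A △ C) − C = {1, 5, 6, 9, 12, 15}
C ∪ A = {1, 2, 3, 4, 5, 6, 7, 8, 9, 11, 12, 13, 14, 15, 17}
(C ∪ A) △ B = {3, 6, 7, 11, 12, 14, 16}
C^c = {1, 5, 6, 9, 10, 12, 15, 16}
B △ C^c = {2, 4, 6, 8, 10, 12, 13, 17}
((C ∪ A) △ B) − (B △ C^c) = {3, 7, 11, 14, 16}
((A △ C) − C) △ (((C ∪ A) △ B) − (B △ C^c)) = {1, 3, 5, 6, 7, 9, 11, 12, 14, 15, 16}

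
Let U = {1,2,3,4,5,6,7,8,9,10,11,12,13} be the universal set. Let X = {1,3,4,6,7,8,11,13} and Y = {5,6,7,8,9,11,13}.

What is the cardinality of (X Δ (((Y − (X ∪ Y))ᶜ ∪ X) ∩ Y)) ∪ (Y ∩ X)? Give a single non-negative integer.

10

X ∪ Y = {1,3,4,5,6,7,8,9,11,13}
Y − (X ∪ Y) = {}
(Y − (X ∪ Y))ᶜ = {1,2,3,4,5,6,7,8,9,10,11,12,13}
(Y − (X ∪ Y))ᶜ ∪ X = {1,2,3,4,5,6,7,8,9,10,11,12,13}
((Y − (X ∪ Y))ᶜ ∪ X) ∩ Y = {5,6,7,8,9,11,13}
X Δ (((Y − (X ∪ Y))ᶜ ∪ X) ∩ Y) = {1,3,4,5,9}
Y ∩ X = {6,7,8,11,13}
(X Δ (((Y − (X ∪ Y))ᶜ ∪ X) ∩ Y)) ∪ (Y ∩ X) = {1,3,4,5,6,7,8,9,11,13}
|(X Δ (((Y − (X ∪ Y))ᶜ ∪ X) ∩ Y)) ∪ (Y ∩ X)| = 10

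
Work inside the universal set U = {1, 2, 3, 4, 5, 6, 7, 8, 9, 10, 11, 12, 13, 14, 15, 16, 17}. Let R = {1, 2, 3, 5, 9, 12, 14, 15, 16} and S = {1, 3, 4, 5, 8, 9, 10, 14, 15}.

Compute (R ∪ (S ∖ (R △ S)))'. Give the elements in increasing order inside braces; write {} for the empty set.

R △ S = {2, 4, 8, 10, 12, 16}
S ∖ (R △ S) = {1, 3, 5, 9, 14, 15}
R ∪ (S ∖ (R △ S)) = {1, 2, 3, 5, 9, 12, 14, 15, 16}
(R ∪ (S ∖ (R △ S)))' = {4, 6, 7, 8, 10, 11, 13, 17}

{4, 6, 7, 8, 10, 11, 13, 17}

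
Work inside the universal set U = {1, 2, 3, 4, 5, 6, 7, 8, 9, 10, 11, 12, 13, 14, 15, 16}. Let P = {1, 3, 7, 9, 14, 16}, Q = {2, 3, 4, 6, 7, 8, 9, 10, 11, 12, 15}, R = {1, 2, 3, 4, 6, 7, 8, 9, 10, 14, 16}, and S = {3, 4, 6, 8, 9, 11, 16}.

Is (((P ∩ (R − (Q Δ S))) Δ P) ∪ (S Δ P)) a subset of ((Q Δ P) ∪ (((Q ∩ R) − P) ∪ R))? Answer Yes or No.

Q Δ S = {2, 7, 10, 12, 15, 16}
R − (Q Δ S) = {1, 3, 4, 6, 8, 9, 14}
P ∩ (R − (Q Δ S)) = {1, 3, 9, 14}
(P ∩ (R − (Q Δ S))) Δ P = {7, 16}
S Δ P = {1, 4, 6, 7, 8, 11, 14}
((P ∩ (R − (Q Δ S))) Δ P) ∪ (S Δ P) = {1, 4, 6, 7, 8, 11, 14, 16}
Q Δ P = {1, 2, 4, 6, 8, 10, 11, 12, 14, 15, 16}
Q ∩ R = {2, 3, 4, 6, 7, 8, 9, 10}
(Q ∩ R) − P = {2, 4, 6, 8, 10}
((Q ∩ R) − P) ∪ R = {1, 2, 3, 4, 6, 7, 8, 9, 10, 14, 16}
(Q Δ P) ∪ (((Q ∩ R) − P) ∪ R) = {1, 2, 3, 4, 6, 7, 8, 9, 10, 11, 12, 14, 15, 16}
Every element of {1, 4, 6, 7, 8, 11, 14, 16} is in {1, 2, 3, 4, 6, 7, 8, 9, 10, 11, 12, 14, 15, 16}, so ((P ∩ (R − (Q Δ S))) Δ P) ∪ (S Δ P) ⊆ (Q Δ P) ∪ (((Q ∩ R) − P) ∪ R).

Yes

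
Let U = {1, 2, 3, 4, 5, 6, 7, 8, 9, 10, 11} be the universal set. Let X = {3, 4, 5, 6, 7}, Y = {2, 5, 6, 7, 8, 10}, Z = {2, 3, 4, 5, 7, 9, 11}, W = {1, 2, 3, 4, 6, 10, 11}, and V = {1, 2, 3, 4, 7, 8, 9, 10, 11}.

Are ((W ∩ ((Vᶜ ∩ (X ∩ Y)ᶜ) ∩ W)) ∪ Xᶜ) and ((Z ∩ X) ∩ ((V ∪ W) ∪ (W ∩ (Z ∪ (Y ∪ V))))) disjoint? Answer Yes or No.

Vᶜ = {5, 6}
X ∩ Y = {5, 6, 7}
(X ∩ Y)ᶜ = {1, 2, 3, 4, 8, 9, 10, 11}
Vᶜ ∩ (X ∩ Y)ᶜ = {}
(Vᶜ ∩ (X ∩ Y)ᶜ) ∩ W = {}
W ∩ ((Vᶜ ∩ (X ∩ Y)ᶜ) ∩ W) = {}
Xᶜ = {1, 2, 8, 9, 10, 11}
(W ∩ ((Vᶜ ∩ (X ∩ Y)ᶜ) ∩ W)) ∪ Xᶜ = {1, 2, 8, 9, 10, 11}
Z ∩ X = {3, 4, 5, 7}
V ∪ W = {1, 2, 3, 4, 6, 7, 8, 9, 10, 11}
Y ∪ V = {1, 2, 3, 4, 5, 6, 7, 8, 9, 10, 11}
Z ∪ (Y ∪ V) = {1, 2, 3, 4, 5, 6, 7, 8, 9, 10, 11}
W ∩ (Z ∪ (Y ∪ V)) = {1, 2, 3, 4, 6, 10, 11}
(V ∪ W) ∪ (W ∩ (Z ∪ (Y ∪ V))) = {1, 2, 3, 4, 6, 7, 8, 9, 10, 11}
(Z ∩ X) ∩ ((V ∪ W) ∪ (W ∩ (Z ∪ (Y ∪ V)))) = {3, 4, 7}
{1, 2, 8, 9, 10, 11} and {3, 4, 7} share no elements.

Yes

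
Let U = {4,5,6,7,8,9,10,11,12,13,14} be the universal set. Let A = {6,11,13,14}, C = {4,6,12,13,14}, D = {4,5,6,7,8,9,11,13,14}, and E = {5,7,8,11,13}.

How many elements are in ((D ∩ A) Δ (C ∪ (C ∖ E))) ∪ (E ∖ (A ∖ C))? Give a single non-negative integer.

D ∩ A = {6,11,13,14}
C ∖ E = {4,6,12,14}
C ∪ (C ∖ E) = {4,6,12,13,14}
(D ∩ A) Δ (C ∪ (C ∖ E)) = {4,11,12}
A ∖ C = {11}
E ∖ (A ∖ C) = {5,7,8,13}
((D ∩ A) Δ (C ∪ (C ∖ E))) ∪ (E ∖ (A ∖ C)) = {4,5,7,8,11,12,13}
|((D ∩ A) Δ (C ∪ (C ∖ E))) ∪ (E ∖ (A ∖ C))| = 7

7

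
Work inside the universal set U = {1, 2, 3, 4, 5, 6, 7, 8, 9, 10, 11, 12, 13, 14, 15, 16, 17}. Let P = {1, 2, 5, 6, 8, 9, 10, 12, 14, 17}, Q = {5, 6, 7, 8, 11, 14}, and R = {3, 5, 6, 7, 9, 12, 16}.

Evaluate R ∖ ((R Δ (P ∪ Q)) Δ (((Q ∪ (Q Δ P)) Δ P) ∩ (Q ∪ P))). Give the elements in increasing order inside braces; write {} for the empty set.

P ∪ Q = {1, 2, 5, 6, 7, 8, 9, 10, 11, 12, 14, 17}
R Δ (P ∪ Q) = {1, 2, 3, 8, 10, 11, 14, 16, 17}
Q Δ P = {1, 2, 7, 9, 10, 11, 12, 17}
Q ∪ (Q Δ P) = {1, 2, 5, 6, 7, 8, 9, 10, 11, 12, 14, 17}
(Q ∪ (Q Δ P)) Δ P = {7, 11}
Q ∪ P = {1, 2, 5, 6, 7, 8, 9, 10, 11, 12, 14, 17}
((Q ∪ (Q Δ P)) Δ P) ∩ (Q ∪ P) = {7, 11}
(R Δ (P ∪ Q)) Δ (((Q ∪ (Q Δ P)) Δ P) ∩ (Q ∪ P)) = {1, 2, 3, 7, 8, 10, 14, 16, 17}
R ∖ ((R Δ (P ∪ Q)) Δ (((Q ∪ (Q Δ P)) Δ P) ∩ (Q ∪ P))) = {5, 6, 9, 12}

{5, 6, 9, 12}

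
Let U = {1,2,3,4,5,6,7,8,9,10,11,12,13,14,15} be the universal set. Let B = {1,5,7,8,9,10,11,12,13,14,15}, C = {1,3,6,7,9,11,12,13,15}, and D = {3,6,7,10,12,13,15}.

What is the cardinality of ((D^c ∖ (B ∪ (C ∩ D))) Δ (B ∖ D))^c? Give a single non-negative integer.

7

D^c = {1,2,4,5,8,9,11,14}
C ∩ D = {3,6,7,12,13,15}
B ∪ (C ∩ D) = {1,3,5,6,7,8,9,10,11,12,13,14,15}
D^c ∖ (B ∪ (C ∩ D)) = {2,4}
B ∖ D = {1,5,8,9,11,14}
(D^c ∖ (B ∪ (C ∩ D))) Δ (B ∖ D) = {1,2,4,5,8,9,11,14}
((D^c ∖ (B ∪ (C ∩ D))) Δ (B ∖ D))^c = {3,6,7,10,12,13,15}
|((D^c ∖ (B ∪ (C ∩ D))) Δ (B ∖ D))^c| = 7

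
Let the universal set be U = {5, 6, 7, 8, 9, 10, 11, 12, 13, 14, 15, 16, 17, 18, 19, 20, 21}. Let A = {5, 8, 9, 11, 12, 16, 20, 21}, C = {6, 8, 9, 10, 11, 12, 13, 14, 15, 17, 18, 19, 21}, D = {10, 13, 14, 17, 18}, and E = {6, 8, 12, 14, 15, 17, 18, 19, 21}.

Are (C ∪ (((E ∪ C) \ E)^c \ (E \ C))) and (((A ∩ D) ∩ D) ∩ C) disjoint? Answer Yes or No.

E ∪ C = {6, 8, 9, 10, 11, 12, 13, 14, 15, 17, 18, 19, 21}
(E ∪ C) \ E = {9, 10, 11, 13}
((E ∪ C) \ E)^c = {5, 6, 7, 8, 12, 14, 15, 16, 17, 18, 19, 20, 21}
E \ C = {}
((E ∪ C) \ E)^c \ (E \ C) = {5, 6, 7, 8, 12, 14, 15, 16, 17, 18, 19, 20, 21}
C ∪ (((E ∪ C) \ E)^c \ (E \ C)) = {5, 6, 7, 8, 9, 10, 11, 12, 13, 14, 15, 16, 17, 18, 19, 20, 21}
A ∩ D = {}
(A ∩ D) ∩ D = {}
((A ∩ D) ∩ D) ∩ C = {}
{5, 6, 7, 8, 9, 10, 11, 12, 13, 14, 15, 16, 17, 18, 19, 20, 21} and {} share no elements.

Yes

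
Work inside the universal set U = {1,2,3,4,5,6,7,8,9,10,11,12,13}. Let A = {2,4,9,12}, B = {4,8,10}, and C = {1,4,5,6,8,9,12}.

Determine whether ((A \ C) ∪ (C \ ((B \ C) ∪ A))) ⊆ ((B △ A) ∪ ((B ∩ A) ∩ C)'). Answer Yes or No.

Yes

A \ C = {2}
B \ C = {10}
(B \ C) ∪ A = {2,4,9,10,12}
C \ ((B \ C) ∪ A) = {1,5,6,8}
(A \ C) ∪ (C \ ((B \ C) ∪ A)) = {1,2,5,6,8}
B △ A = {2,8,9,10,12}
B ∩ A = {4}
(B ∩ A) ∩ C = {4}
((B ∩ A) ∩ C)' = {1,2,3,5,6,7,8,9,10,11,12,13}
(B △ A) ∪ ((B ∩ A) ∩ C)' = {1,2,3,5,6,7,8,9,10,11,12,13}
Every element of {1,2,5,6,8} is in {1,2,3,5,6,7,8,9,10,11,12,13}, so (A \ C) ∪ (C \ ((B \ C) ∪ A)) ⊆ (B △ A) ∪ ((B ∩ A) ∩ C)'.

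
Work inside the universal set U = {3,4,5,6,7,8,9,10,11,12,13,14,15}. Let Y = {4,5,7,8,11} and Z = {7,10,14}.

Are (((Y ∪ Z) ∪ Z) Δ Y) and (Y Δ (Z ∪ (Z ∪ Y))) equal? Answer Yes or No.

Y ∪ Z = {4,5,7,8,10,11,14}
(Y ∪ Z) ∪ Z = {4,5,7,8,10,11,14}
((Y ∪ Z) ∪ Z) Δ Y = {10,14}
Z ∪ Y = {4,5,7,8,10,11,14}
Z ∪ (Z ∪ Y) = {4,5,7,8,10,11,14}
Y Δ (Z ∪ (Z ∪ Y)) = {10,14}
Both equal {10,14}, so ((Y ∪ Z) ∪ Z) Δ Y = Y Δ (Z ∪ (Z ∪ Y)).

Yes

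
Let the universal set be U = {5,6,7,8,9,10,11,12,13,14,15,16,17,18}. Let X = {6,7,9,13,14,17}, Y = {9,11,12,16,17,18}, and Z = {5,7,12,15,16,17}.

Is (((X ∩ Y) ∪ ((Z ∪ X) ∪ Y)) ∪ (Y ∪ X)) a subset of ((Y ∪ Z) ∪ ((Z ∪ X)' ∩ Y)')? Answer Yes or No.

X ∩ Y = {9,17}
Z ∪ X = {5,6,7,9,12,13,14,15,16,17}
(Z ∪ X) ∪ Y = {5,6,7,9,11,12,13,14,15,16,17,18}
(X ∩ Y) ∪ ((Z ∪ X) ∪ Y) = {5,6,7,9,11,12,13,14,15,16,17,18}
Y ∪ X = {6,7,9,11,12,13,14,16,17,18}
((X ∩ Y) ∪ ((Z ∪ X) ∪ Y)) ∪ (Y ∪ X) = {5,6,7,9,11,12,13,14,15,16,17,18}
Y ∪ Z = {5,7,9,11,12,15,16,17,18}
(Z ∪ X)' = {8,10,11,18}
(Z ∪ X)' ∩ Y = {11,18}
((Z ∪ X)' ∩ Y)' = {5,6,7,8,9,10,12,13,14,15,16,17}
(Y ∪ Z) ∪ ((Z ∪ X)' ∩ Y)' = {5,6,7,8,9,10,11,12,13,14,15,16,17,18}
Every element of {5,6,7,9,11,12,13,14,15,16,17,18} is in {5,6,7,8,9,10,11,12,13,14,15,16,17,18}, so ((X ∩ Y) ∪ ((Z ∪ X) ∪ Y)) ∪ (Y ∪ X) ⊆ (Y ∪ Z) ∪ ((Z ∪ X)' ∩ Y)'.

Yes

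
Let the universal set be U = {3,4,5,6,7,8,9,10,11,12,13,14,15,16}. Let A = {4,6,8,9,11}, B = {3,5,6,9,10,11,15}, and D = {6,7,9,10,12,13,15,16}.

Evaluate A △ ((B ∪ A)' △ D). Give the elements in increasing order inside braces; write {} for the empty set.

{4,8,10,11,14,15}

B ∪ A = {3,4,5,6,8,9,10,11,15}
(B ∪ A)' = {7,12,13,14,16}
(B ∪ A)' △ D = {6,9,10,14,15}
A △ ((B ∪ A)' △ D) = {4,8,10,11,14,15}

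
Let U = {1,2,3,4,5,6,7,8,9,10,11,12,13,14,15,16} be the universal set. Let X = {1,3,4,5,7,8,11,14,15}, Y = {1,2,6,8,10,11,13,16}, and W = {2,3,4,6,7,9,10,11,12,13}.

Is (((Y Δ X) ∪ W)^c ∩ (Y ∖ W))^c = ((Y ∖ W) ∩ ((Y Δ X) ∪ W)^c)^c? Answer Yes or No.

Y Δ X = {2,3,4,5,6,7,10,13,14,15,16}
(Y Δ X) ∪ W = {2,3,4,5,6,7,9,10,11,12,13,14,15,16}
((Y Δ X) ∪ W)^c = {1,8}
Y ∖ W = {1,8,16}
((Y Δ X) ∪ W)^c ∩ (Y ∖ W) = {1,8}
(((Y Δ X) ∪ W)^c ∩ (Y ∖ W))^c = {2,3,4,5,6,7,9,10,11,12,13,14,15,16}
(Y ∖ W) ∩ ((Y Δ X) ∪ W)^c = {1,8}
((Y ∖ W) ∩ ((Y Δ X) ∪ W)^c)^c = {2,3,4,5,6,7,9,10,11,12,13,14,15,16}
Both equal {2,3,4,5,6,7,9,10,11,12,13,14,15,16}, so (((Y Δ X) ∪ W)^c ∩ (Y ∖ W))^c = ((Y ∖ W) ∩ ((Y Δ X) ∪ W)^c)^c.

Yes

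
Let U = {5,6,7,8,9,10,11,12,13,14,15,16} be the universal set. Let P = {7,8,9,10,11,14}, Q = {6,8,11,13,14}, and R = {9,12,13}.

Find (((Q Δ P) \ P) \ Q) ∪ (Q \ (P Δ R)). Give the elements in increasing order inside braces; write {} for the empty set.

Q Δ P = {6,7,9,10,13}
(Q Δ P) \ P = {6,13}
((Q Δ P) \ P) \ Q = {}
P Δ R = {7,8,10,11,12,13,14}
Q \ (P Δ R) = {6}
(((Q Δ P) \ P) \ Q) ∪ (Q \ (P Δ R)) = {6}

{6}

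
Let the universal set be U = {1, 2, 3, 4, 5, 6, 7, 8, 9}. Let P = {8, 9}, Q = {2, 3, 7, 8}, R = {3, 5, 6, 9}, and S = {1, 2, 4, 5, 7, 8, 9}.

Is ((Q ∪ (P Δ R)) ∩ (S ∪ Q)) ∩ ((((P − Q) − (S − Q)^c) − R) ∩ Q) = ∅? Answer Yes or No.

P Δ R = {3, 5, 6, 8}
Q ∪ (P Δ R) = {2, 3, 5, 6, 7, 8}
S ∪ Q = {1, 2, 3, 4, 5, 7, 8, 9}
(Q ∪ (P Δ R)) ∩ (S ∪ Q) = {2, 3, 5, 7, 8}
P − Q = {9}
S − Q = {1, 4, 5, 9}
(S − Q)^c = {2, 3, 6, 7, 8}
(P − Q) − (S − Q)^c = {9}
((P − Q) − (S − Q)^c) − R = {}
(((P − Q) − (S − Q)^c) − R) ∩ Q = {}
{2, 3, 5, 7, 8} and {} share no elements.

Yes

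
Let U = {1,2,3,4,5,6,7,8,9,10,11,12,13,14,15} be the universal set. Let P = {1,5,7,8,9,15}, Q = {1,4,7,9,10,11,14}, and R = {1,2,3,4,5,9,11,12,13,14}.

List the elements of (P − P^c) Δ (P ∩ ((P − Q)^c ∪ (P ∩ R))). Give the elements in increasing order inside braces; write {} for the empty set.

{8,15}

P^c = {2,3,4,6,10,11,12,13,14}
P − P^c = {1,5,7,8,9,15}
P − Q = {5,8,15}
(P − Q)^c = {1,2,3,4,6,7,9,10,11,12,13,14}
P ∩ R = {1,5,9}
(P − Q)^c ∪ (P ∩ R) = {1,2,3,4,5,6,7,9,10,11,12,13,14}
P ∩ ((P − Q)^c ∪ (P ∩ R)) = {1,5,7,9}
(P − P^c) Δ (P ∩ ((P − Q)^c ∪ (P ∩ R))) = {8,15}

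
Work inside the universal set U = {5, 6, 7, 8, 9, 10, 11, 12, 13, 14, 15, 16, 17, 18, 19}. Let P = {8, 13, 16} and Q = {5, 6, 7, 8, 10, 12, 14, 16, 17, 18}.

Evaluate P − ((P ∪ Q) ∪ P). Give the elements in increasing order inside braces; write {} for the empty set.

P ∪ Q = {5, 6, 7, 8, 10, 12, 13, 14, 16, 17, 18}
(P ∪ Q) ∪ P = {5, 6, 7, 8, 10, 12, 13, 14, 16, 17, 18}
P − ((P ∪ Q) ∪ P) = {}

{}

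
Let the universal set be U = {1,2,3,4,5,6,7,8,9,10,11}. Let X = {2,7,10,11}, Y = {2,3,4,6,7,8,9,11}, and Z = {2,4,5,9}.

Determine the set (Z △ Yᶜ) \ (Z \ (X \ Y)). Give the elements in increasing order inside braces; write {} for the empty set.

{1,10}

Yᶜ = {1,5,10}
Z △ Yᶜ = {1,2,4,9,10}
X \ Y = {10}
Z \ (X \ Y) = {2,4,5,9}
(Z △ Yᶜ) \ (Z \ (X \ Y)) = {1,10}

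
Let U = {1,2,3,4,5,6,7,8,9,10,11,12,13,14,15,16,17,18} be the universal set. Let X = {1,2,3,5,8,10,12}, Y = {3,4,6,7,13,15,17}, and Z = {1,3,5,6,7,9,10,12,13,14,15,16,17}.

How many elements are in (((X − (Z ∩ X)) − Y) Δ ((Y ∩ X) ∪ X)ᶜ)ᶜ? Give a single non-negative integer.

Z ∩ X = {1,3,5,10,12}
X − (Z ∩ X) = {2,8}
(X − (Z ∩ X)) − Y = {2,8}
Y ∩ X = {3}
(Y ∩ X) ∪ X = {1,2,3,5,8,10,12}
((Y ∩ X) ∪ X)ᶜ = {4,6,7,9,11,13,14,15,16,17,18}
((X − (Z ∩ X)) − Y) Δ ((Y ∩ X) ∪ X)ᶜ = {2,4,6,7,8,9,11,13,14,15,16,17,18}
(((X − (Z ∩ X)) − Y) Δ ((Y ∩ X) ∪ X)ᶜ)ᶜ = {1,3,5,10,12}
|(((X − (Z ∩ X)) − Y) Δ ((Y ∩ X) ∪ X)ᶜ)ᶜ| = 5

5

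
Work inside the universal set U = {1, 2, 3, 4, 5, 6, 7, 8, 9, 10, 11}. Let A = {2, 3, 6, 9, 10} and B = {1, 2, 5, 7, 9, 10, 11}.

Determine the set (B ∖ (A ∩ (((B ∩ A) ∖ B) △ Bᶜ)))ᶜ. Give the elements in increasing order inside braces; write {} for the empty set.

{3, 4, 6, 8}

B ∩ A = {2, 9, 10}
(B ∩ A) ∖ B = {}
Bᶜ = {3, 4, 6, 8}
((B ∩ A) ∖ B) △ Bᶜ = {3, 4, 6, 8}
A ∩ (((B ∩ A) ∖ B) △ Bᶜ) = {3, 6}
B ∖ (A ∩ (((B ∩ A) ∖ B) △ Bᶜ)) = {1, 2, 5, 7, 9, 10, 11}
(B ∖ (A ∩ (((B ∩ A) ∖ B) △ Bᶜ)))ᶜ = {3, 4, 6, 8}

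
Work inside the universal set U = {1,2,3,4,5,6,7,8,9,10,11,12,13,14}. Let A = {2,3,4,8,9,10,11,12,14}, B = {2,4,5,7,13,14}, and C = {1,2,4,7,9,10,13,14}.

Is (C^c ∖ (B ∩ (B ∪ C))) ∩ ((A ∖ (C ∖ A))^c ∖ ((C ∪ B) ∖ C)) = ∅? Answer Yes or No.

C^c = {3,5,6,8,11,12}
B ∪ C = {1,2,4,5,7,9,10,13,14}
B ∩ (B ∪ C) = {2,4,5,7,13,14}
C^c ∖ (B ∩ (B ∪ C)) = {3,6,8,11,12}
C ∖ A = {1,7,13}
A ∖ (C ∖ A) = {2,3,4,8,9,10,11,12,14}
(A ∖ (C ∖ A))^c = {1,5,6,7,13}
C ∪ B = {1,2,4,5,7,9,10,13,14}
(C ∪ B) ∖ C = {5}
(A ∖ (C ∖ A))^c ∖ ((C ∪ B) ∖ C) = {1,6,7,13}
6 lies in both, so they are not disjoint.

No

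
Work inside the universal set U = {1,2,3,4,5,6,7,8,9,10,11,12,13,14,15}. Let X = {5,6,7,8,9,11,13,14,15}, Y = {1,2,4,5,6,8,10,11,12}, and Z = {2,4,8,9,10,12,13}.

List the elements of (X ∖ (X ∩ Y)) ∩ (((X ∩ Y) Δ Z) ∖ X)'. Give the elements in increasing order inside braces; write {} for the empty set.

{7,9,13,14,15}

X ∩ Y = {5,6,8,11}
X ∖ (X ∩ Y) = {7,9,13,14,15}
(X ∩ Y) Δ Z = {2,4,5,6,9,10,11,12,13}
((X ∩ Y) Δ Z) ∖ X = {2,4,10,12}
(((X ∩ Y) Δ Z) ∖ X)' = {1,3,5,6,7,8,9,11,13,14,15}
(X ∖ (X ∩ Y)) ∩ (((X ∩ Y) Δ Z) ∖ X)' = {7,9,13,14,15}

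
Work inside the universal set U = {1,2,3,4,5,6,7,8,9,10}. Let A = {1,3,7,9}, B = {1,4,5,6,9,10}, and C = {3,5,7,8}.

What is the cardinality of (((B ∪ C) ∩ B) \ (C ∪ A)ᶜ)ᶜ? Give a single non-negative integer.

B ∪ C = {1,3,4,5,6,7,8,9,10}
(B ∪ C) ∩ B = {1,4,5,6,9,10}
C ∪ A = {1,3,5,7,8,9}
(C ∪ A)ᶜ = {2,4,6,10}
((B ∪ C) ∩ B) \ (C ∪ A)ᶜ = {1,5,9}
(((B ∪ C) ∩ B) \ (C ∪ A)ᶜ)ᶜ = {2,3,4,6,7,8,10}
|(((B ∪ C) ∩ B) \ (C ∪ A)ᶜ)ᶜ| = 7

7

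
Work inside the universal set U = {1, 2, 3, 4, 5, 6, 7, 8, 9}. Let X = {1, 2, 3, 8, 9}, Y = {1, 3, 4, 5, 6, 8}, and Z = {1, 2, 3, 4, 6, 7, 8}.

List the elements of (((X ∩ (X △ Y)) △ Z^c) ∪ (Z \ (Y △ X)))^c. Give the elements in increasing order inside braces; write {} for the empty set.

{4, 6, 9}

X △ Y = {2, 4, 5, 6, 9}
X ∩ (X △ Y) = {2, 9}
Z^c = {5, 9}
(X ∩ (X △ Y)) △ Z^c = {2, 5}
Y △ X = {2, 4, 5, 6, 9}
Z \ (Y △ X) = {1, 3, 7, 8}
((X ∩ (X △ Y)) △ Z^c) ∪ (Z \ (Y △ X)) = {1, 2, 3, 5, 7, 8}
(((X ∩ (X △ Y)) △ Z^c) ∪ (Z \ (Y △ X)))^c = {4, 6, 9}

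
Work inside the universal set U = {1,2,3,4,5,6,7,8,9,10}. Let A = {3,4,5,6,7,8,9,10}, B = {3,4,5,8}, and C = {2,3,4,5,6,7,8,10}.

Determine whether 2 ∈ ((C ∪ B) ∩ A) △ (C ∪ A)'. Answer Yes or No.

No

2 ∈ C and 2 ∉ B, so 2 ∈ C ∪ B
2 ∈ (C ∪ B) and 2 ∉ A, so 2 ∉ (C ∪ B) ∩ A
2 ∈ C and 2 ∉ A, so 2 ∈ C ∪ A
2 ∉ (C ∪ A)' since 2 ∈ (C ∪ A)
2 ∉ ((C ∪ B) ∩ A) and 2 ∉ (C ∪ A)', so 2 ∉ ((C ∪ B) ∩ A) △ (C ∪ A)'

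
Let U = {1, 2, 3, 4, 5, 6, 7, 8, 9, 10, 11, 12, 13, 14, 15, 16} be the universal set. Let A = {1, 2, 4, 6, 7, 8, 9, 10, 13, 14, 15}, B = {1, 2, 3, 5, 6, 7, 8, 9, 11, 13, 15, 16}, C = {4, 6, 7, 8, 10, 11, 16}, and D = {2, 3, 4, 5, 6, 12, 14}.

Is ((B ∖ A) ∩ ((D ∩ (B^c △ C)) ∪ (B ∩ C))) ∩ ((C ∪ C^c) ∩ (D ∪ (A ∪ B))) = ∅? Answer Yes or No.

No

B ∖ A = {3, 5, 11, 16}
B^c = {4, 10, 12, 14}
B^c △ C = {6, 7, 8, 11, 12, 14, 16}
D ∩ (B^c △ C) = {6, 12, 14}
B ∩ C = {6, 7, 8, 11, 16}
(D ∩ (B^c △ C)) ∪ (B ∩ C) = {6, 7, 8, 11, 12, 14, 16}
(B ∖ A) ∩ ((D ∩ (B^c △ C)) ∪ (B ∩ C)) = {11, 16}
C^c = {1, 2, 3, 5, 9, 12, 13, 14, 15}
C ∪ C^c = {1, 2, 3, 4, 5, 6, 7, 8, 9, 10, 11, 12, 13, 14, 15, 16}
A ∪ B = {1, 2, 3, 4, 5, 6, 7, 8, 9, 10, 11, 13, 14, 15, 16}
D ∪ (A ∪ B) = {1, 2, 3, 4, 5, 6, 7, 8, 9, 10, 11, 12, 13, 14, 15, 16}
(C ∪ C^c) ∩ (D ∪ (A ∪ B)) = {1, 2, 3, 4, 5, 6, 7, 8, 9, 10, 11, 12, 13, 14, 15, 16}
11 lies in both, so they are not disjoint.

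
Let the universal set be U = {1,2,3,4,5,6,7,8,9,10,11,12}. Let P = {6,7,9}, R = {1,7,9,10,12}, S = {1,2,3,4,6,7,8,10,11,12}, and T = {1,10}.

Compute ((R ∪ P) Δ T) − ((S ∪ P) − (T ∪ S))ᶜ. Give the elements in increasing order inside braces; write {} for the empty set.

R ∪ P = {1,6,7,9,10,12}
(R ∪ P) Δ T = {6,7,9,12}
S ∪ P = {1,2,3,4,6,7,8,9,10,11,12}
T ∪ S = {1,2,3,4,6,7,8,10,11,12}
(S ∪ P) − (T ∪ S) = {9}
((S ∪ P) − (T ∪ S))ᶜ = {1,2,3,4,5,6,7,8,10,11,12}
((R ∪ P) Δ T) − ((S ∪ P) − (T ∪ S))ᶜ = {9}

{9}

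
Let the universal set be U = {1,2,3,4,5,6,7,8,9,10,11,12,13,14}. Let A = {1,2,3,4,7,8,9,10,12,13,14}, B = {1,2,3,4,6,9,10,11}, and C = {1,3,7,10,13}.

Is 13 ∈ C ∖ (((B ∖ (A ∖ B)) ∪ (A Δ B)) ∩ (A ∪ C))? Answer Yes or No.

13 ∈ A and 13 ∉ B, so 13 ∈ A ∖ B
13 ∉ B and 13 ∈ (A ∖ B), so 13 ∉ B ∖ (A ∖ B)
13 ∈ A and 13 ∉ B, so 13 ∈ A Δ B
13 ∉ (B ∖ (A ∖ B)) and 13 ∈ (A Δ B), so 13 ∈ (B ∖ (A ∖ B)) ∪ (A Δ B)
13 ∈ A and 13 ∈ C, so 13 ∈ A ∪ C
13 ∈ ((B ∖ (A ∖ B)) ∪ (A Δ B)) and 13 ∈ (A ∪ C), so 13 ∈ ((B ∖ (A ∖ B)) ∪ (A Δ B)) ∩ (A ∪ C)
13 ∈ C and 13 ∈ (((B ∖ (A ∖ B)) ∪ (A Δ B)) ∩ (A ∪ C)), so 13 ∉ C ∖ (((B ∖ (A ∖ B)) ∪ (A Δ B)) ∩ (A ∪ C))

No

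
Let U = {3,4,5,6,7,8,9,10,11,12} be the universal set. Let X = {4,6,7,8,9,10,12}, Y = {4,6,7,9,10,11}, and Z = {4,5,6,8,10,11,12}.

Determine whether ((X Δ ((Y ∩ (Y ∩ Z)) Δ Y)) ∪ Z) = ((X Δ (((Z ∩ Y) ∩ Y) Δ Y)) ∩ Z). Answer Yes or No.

Y ∩ Z = {4,6,10,11}
Y ∩ (Y ∩ Z) = {4,6,10,11}
(Y ∩ (Y ∩ Z)) Δ Y = {7,9}
X Δ ((Y ∩ (Y ∩ Z)) Δ Y) = {4,6,8,10,12}
(X Δ ((Y ∩ (Y ∩ Z)) Δ Y)) ∪ Z = {4,5,6,8,10,11,12}
Z ∩ Y = {4,6,10,11}
(Z ∩ Y) ∩ Y = {4,6,10,11}
((Z ∩ Y) ∩ Y) Δ Y = {7,9}
X Δ (((Z ∩ Y) ∩ Y) Δ Y) = {4,6,8,10,12}
(X Δ (((Z ∩ Y) ∩ Y) Δ Y)) ∩ Z = {4,6,8,10,12}
5 ∈ (X Δ ((Y ∩ (Y ∩ Z)) Δ Y)) ∪ Z but 5 ∉ (X Δ (((Z ∩ Y) ∩ Y) Δ Y)) ∩ Z, so they differ.

No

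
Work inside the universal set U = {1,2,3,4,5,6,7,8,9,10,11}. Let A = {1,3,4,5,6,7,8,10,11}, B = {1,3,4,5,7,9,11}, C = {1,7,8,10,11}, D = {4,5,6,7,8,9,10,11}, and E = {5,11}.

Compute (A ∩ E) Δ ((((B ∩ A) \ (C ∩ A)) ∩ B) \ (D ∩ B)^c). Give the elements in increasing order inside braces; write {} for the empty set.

A ∩ E = {5,11}
B ∩ A = {1,3,4,5,7,11}
C ∩ A = {1,7,8,10,11}
(B ∩ A) \ (C ∩ A) = {3,4,5}
((B ∩ A) \ (C ∩ A)) ∩ B = {3,4,5}
D ∩ B = {4,5,7,9,11}
(D ∩ B)^c = {1,2,3,6,8,10}
(((B ∩ A) \ (C ∩ A)) ∩ B) \ (D ∩ B)^c = {4,5}
(A ∩ E) Δ ((((B ∩ A) \ (C ∩ A)) ∩ B) \ (D ∩ B)^c) = {4,11}

{4,11}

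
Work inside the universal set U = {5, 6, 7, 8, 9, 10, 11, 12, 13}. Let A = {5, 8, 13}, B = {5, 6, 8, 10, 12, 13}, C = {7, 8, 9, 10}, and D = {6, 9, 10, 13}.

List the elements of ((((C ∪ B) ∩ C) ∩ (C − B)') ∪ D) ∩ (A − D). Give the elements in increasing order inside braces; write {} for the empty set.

C ∪ B = {5, 6, 7, 8, 9, 10, 12, 13}
(C ∪ B) ∩ C = {7, 8, 9, 10}
C − B = {7, 9}
(C − B)' = {5, 6, 8, 10, 11, 12, 13}
((C ∪ B) ∩ C) ∩ (C − B)' = {8, 10}
(((C ∪ B) ∩ C) ∩ (C − B)') ∪ D = {6, 8, 9, 10, 13}
A − D = {5, 8}
((((C ∪ B) ∩ C) ∩ (C − B)') ∪ D) ∩ (A − D) = {8}

{8}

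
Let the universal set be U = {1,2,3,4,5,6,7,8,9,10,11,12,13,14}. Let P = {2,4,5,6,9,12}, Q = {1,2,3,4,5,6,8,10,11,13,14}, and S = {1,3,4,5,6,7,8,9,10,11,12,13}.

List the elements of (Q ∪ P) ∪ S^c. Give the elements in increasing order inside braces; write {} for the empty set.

Q ∪ P = {1,2,3,4,5,6,8,9,10,11,12,13,14}
S^c = {2,14}
(Q ∪ P) ∪ S^c = {1,2,3,4,5,6,8,9,10,11,12,13,14}

{1,2,3,4,5,6,8,9,10,11,12,13,14}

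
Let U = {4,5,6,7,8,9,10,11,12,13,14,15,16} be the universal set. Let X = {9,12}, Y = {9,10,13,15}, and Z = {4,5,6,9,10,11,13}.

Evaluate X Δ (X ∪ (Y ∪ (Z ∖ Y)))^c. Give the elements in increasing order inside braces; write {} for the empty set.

Z ∖ Y = {4,5,6,11}
Y ∪ (Z ∖ Y) = {4,5,6,9,10,11,13,15}
X ∪ (Y ∪ (Z ∖ Y)) = {4,5,6,9,10,11,12,13,15}
(X ∪ (Y ∪ (Z ∖ Y)))^c = {7,8,14,16}
X Δ (X ∪ (Y ∪ (Z ∖ Y)))^c = {7,8,9,12,14,16}

{7,8,9,12,14,16}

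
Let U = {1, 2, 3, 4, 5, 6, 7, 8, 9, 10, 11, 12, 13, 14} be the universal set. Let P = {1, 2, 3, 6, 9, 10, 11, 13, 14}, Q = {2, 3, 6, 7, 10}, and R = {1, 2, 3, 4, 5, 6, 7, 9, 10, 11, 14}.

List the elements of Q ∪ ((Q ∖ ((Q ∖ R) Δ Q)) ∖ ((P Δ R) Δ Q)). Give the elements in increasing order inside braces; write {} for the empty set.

Q ∖ R = {}
(Q ∖ R) Δ Q = {2, 3, 6, 7, 10}
Q ∖ ((Q ∖ R) Δ Q) = {}
P Δ R = {4, 5, 7, 13}
(P Δ R) Δ Q = {2, 3, 4, 5, 6, 10, 13}
(Q ∖ ((Q ∖ R) Δ Q)) ∖ ((P Δ R) Δ Q) = {}
Q ∪ ((Q ∖ ((Q ∖ R) Δ Q)) ∖ ((P Δ R) Δ Q)) = {2, 3, 6, 7, 10}

{2, 3, 6, 7, 10}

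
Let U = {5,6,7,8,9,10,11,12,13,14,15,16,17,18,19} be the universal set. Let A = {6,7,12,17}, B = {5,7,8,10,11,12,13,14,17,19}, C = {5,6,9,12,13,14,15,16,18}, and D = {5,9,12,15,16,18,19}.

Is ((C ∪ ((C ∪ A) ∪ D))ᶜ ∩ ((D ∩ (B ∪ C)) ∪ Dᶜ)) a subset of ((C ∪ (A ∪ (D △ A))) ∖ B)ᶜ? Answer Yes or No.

Yes

C ∪ A = {5,6,7,9,12,13,14,15,16,17,18}
(C ∪ A) ∪ D = {5,6,7,9,12,13,14,15,16,17,18,19}
C ∪ ((C ∪ A) ∪ D) = {5,6,7,9,12,13,14,15,16,17,18,19}
(C ∪ ((C ∪ A) ∪ D))ᶜ = {8,10,11}
B ∪ C = {5,6,7,8,9,10,11,12,13,14,15,16,17,18,19}
D ∩ (B ∪ C) = {5,9,12,15,16,18,19}
Dᶜ = {6,7,8,10,11,13,14,17}
(D ∩ (B ∪ C)) ∪ Dᶜ = {5,6,7,8,9,10,11,12,13,14,15,16,17,18,19}
(C ∪ ((C ∪ A) ∪ D))ᶜ ∩ ((D ∩ (B ∪ C)) ∪ Dᶜ) = {8,10,11}
D △ A = {5,6,7,9,15,16,17,18,19}
A ∪ (D △ A) = {5,6,7,9,12,15,16,17,18,19}
C ∪ (A ∪ (D △ A)) = {5,6,7,9,12,13,14,15,16,17,18,19}
(C ∪ (A ∪ (D △ A))) ∖ B = {6,9,15,16,18}
((C ∪ (A ∪ (D △ A))) ∖ B)ᶜ = {5,7,8,10,11,12,13,14,17,19}
Every element of {8,10,11} is in {5,7,8,10,11,12,13,14,17,19}, so (C ∪ ((C ∪ A) ∪ D))ᶜ ∩ ((D ∩ (B ∪ C)) ∪ Dᶜ) ⊆ ((C ∪ (A ∪ (D △ A))) ∖ B)ᶜ.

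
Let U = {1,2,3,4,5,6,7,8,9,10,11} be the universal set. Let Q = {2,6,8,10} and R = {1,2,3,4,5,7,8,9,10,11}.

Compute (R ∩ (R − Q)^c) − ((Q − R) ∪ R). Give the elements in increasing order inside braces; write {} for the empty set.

{}

R − Q = {1,3,4,5,7,9,11}
(R − Q)^c = {2,6,8,10}
R ∩ (R − Q)^c = {2,8,10}
Q − R = {6}
(Q − R) ∪ R = {1,2,3,4,5,6,7,8,9,10,11}
(R ∩ (R − Q)^c) − ((Q − R) ∪ R) = {}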